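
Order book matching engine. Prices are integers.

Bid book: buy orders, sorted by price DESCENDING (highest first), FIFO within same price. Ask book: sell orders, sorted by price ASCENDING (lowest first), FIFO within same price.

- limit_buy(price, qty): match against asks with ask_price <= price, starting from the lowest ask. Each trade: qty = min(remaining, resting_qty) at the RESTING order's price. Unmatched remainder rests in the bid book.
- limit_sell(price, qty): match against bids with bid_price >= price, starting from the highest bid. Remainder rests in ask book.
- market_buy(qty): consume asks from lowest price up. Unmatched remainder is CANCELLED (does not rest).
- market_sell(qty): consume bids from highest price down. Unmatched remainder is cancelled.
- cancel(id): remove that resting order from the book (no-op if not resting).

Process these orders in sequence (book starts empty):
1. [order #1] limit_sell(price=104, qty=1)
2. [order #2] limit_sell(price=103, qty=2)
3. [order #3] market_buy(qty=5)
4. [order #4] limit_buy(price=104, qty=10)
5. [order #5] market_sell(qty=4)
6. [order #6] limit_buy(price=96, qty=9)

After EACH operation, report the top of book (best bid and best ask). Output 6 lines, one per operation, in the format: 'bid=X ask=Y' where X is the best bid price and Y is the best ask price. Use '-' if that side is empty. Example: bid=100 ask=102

Answer: bid=- ask=104
bid=- ask=103
bid=- ask=-
bid=104 ask=-
bid=104 ask=-
bid=104 ask=-

Derivation:
After op 1 [order #1] limit_sell(price=104, qty=1): fills=none; bids=[-] asks=[#1:1@104]
After op 2 [order #2] limit_sell(price=103, qty=2): fills=none; bids=[-] asks=[#2:2@103 #1:1@104]
After op 3 [order #3] market_buy(qty=5): fills=#3x#2:2@103 #3x#1:1@104; bids=[-] asks=[-]
After op 4 [order #4] limit_buy(price=104, qty=10): fills=none; bids=[#4:10@104] asks=[-]
After op 5 [order #5] market_sell(qty=4): fills=#4x#5:4@104; bids=[#4:6@104] asks=[-]
After op 6 [order #6] limit_buy(price=96, qty=9): fills=none; bids=[#4:6@104 #6:9@96] asks=[-]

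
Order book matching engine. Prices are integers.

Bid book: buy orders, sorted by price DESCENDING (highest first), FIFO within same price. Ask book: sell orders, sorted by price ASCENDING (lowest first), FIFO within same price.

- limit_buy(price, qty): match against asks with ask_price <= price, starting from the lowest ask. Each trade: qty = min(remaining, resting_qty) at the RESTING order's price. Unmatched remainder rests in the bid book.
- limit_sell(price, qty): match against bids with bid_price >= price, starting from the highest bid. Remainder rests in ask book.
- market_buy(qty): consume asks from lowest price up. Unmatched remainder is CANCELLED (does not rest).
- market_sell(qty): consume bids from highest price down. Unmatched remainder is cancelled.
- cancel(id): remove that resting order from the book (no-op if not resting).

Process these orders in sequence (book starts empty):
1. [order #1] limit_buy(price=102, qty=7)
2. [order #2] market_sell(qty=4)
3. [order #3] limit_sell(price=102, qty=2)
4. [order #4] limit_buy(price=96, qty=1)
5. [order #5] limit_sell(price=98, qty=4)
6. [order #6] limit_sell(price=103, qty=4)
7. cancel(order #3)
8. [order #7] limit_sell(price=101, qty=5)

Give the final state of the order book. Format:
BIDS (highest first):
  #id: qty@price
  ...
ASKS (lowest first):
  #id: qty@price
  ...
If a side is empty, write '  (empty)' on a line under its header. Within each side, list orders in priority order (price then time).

Answer: BIDS (highest first):
  #4: 1@96
ASKS (lowest first):
  #5: 3@98
  #7: 5@101
  #6: 4@103

Derivation:
After op 1 [order #1] limit_buy(price=102, qty=7): fills=none; bids=[#1:7@102] asks=[-]
After op 2 [order #2] market_sell(qty=4): fills=#1x#2:4@102; bids=[#1:3@102] asks=[-]
After op 3 [order #3] limit_sell(price=102, qty=2): fills=#1x#3:2@102; bids=[#1:1@102] asks=[-]
After op 4 [order #4] limit_buy(price=96, qty=1): fills=none; bids=[#1:1@102 #4:1@96] asks=[-]
After op 5 [order #5] limit_sell(price=98, qty=4): fills=#1x#5:1@102; bids=[#4:1@96] asks=[#5:3@98]
After op 6 [order #6] limit_sell(price=103, qty=4): fills=none; bids=[#4:1@96] asks=[#5:3@98 #6:4@103]
After op 7 cancel(order #3): fills=none; bids=[#4:1@96] asks=[#5:3@98 #6:4@103]
After op 8 [order #7] limit_sell(price=101, qty=5): fills=none; bids=[#4:1@96] asks=[#5:3@98 #7:5@101 #6:4@103]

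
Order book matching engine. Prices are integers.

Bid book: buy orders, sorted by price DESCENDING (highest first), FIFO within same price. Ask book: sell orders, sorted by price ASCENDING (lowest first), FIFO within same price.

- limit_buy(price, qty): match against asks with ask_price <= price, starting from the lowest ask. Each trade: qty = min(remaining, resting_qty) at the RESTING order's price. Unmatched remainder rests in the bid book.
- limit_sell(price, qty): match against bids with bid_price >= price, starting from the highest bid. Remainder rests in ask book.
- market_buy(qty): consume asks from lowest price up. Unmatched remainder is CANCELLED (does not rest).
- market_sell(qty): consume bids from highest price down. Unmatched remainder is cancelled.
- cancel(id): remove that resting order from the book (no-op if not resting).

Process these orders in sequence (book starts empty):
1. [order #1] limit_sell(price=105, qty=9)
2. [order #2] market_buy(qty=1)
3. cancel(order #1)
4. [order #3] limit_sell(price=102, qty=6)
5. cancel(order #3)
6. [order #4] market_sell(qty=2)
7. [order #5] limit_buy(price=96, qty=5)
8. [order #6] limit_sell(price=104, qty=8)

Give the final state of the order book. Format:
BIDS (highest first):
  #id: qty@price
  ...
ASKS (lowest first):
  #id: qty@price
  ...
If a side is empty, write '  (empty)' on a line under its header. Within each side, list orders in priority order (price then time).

Answer: BIDS (highest first):
  #5: 5@96
ASKS (lowest first):
  #6: 8@104

Derivation:
After op 1 [order #1] limit_sell(price=105, qty=9): fills=none; bids=[-] asks=[#1:9@105]
After op 2 [order #2] market_buy(qty=1): fills=#2x#1:1@105; bids=[-] asks=[#1:8@105]
After op 3 cancel(order #1): fills=none; bids=[-] asks=[-]
After op 4 [order #3] limit_sell(price=102, qty=6): fills=none; bids=[-] asks=[#3:6@102]
After op 5 cancel(order #3): fills=none; bids=[-] asks=[-]
After op 6 [order #4] market_sell(qty=2): fills=none; bids=[-] asks=[-]
After op 7 [order #5] limit_buy(price=96, qty=5): fills=none; bids=[#5:5@96] asks=[-]
After op 8 [order #6] limit_sell(price=104, qty=8): fills=none; bids=[#5:5@96] asks=[#6:8@104]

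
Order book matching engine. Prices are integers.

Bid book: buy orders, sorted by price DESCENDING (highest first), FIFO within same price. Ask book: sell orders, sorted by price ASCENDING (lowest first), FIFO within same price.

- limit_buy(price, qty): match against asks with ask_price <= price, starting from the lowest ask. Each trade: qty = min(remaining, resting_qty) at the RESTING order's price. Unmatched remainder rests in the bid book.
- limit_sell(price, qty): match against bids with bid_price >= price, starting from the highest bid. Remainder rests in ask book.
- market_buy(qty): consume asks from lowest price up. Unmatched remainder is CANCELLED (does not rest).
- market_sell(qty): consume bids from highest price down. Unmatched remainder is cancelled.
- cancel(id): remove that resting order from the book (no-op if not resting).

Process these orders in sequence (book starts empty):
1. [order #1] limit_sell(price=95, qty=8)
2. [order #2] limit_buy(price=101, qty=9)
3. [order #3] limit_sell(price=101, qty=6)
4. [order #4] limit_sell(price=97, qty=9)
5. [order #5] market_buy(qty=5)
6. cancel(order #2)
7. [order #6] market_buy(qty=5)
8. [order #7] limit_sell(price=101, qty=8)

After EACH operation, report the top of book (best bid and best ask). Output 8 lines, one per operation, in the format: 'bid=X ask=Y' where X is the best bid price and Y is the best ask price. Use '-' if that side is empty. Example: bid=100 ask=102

Answer: bid=- ask=95
bid=101 ask=-
bid=- ask=101
bid=- ask=97
bid=- ask=97
bid=- ask=97
bid=- ask=101
bid=- ask=101

Derivation:
After op 1 [order #1] limit_sell(price=95, qty=8): fills=none; bids=[-] asks=[#1:8@95]
After op 2 [order #2] limit_buy(price=101, qty=9): fills=#2x#1:8@95; bids=[#2:1@101] asks=[-]
After op 3 [order #3] limit_sell(price=101, qty=6): fills=#2x#3:1@101; bids=[-] asks=[#3:5@101]
After op 4 [order #4] limit_sell(price=97, qty=9): fills=none; bids=[-] asks=[#4:9@97 #3:5@101]
After op 5 [order #5] market_buy(qty=5): fills=#5x#4:5@97; bids=[-] asks=[#4:4@97 #3:5@101]
After op 6 cancel(order #2): fills=none; bids=[-] asks=[#4:4@97 #3:5@101]
After op 7 [order #6] market_buy(qty=5): fills=#6x#4:4@97 #6x#3:1@101; bids=[-] asks=[#3:4@101]
After op 8 [order #7] limit_sell(price=101, qty=8): fills=none; bids=[-] asks=[#3:4@101 #7:8@101]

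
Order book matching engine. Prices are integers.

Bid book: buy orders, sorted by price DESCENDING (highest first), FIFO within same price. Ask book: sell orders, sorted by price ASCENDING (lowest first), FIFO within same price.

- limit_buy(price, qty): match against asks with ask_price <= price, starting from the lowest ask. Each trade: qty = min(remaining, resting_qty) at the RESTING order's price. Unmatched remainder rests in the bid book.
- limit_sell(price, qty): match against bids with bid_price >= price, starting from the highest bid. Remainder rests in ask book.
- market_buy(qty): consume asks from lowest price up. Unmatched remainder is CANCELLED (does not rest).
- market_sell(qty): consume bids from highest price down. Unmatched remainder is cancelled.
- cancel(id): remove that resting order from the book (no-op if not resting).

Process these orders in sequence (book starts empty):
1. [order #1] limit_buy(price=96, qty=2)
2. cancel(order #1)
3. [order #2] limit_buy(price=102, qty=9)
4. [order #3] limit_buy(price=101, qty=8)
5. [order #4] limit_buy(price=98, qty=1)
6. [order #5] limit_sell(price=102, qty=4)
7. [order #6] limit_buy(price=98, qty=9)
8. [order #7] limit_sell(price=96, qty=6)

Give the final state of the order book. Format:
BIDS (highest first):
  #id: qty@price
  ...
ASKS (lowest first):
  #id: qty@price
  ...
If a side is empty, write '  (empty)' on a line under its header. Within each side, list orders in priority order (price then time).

Answer: BIDS (highest first):
  #3: 7@101
  #4: 1@98
  #6: 9@98
ASKS (lowest first):
  (empty)

Derivation:
After op 1 [order #1] limit_buy(price=96, qty=2): fills=none; bids=[#1:2@96] asks=[-]
After op 2 cancel(order #1): fills=none; bids=[-] asks=[-]
After op 3 [order #2] limit_buy(price=102, qty=9): fills=none; bids=[#2:9@102] asks=[-]
After op 4 [order #3] limit_buy(price=101, qty=8): fills=none; bids=[#2:9@102 #3:8@101] asks=[-]
After op 5 [order #4] limit_buy(price=98, qty=1): fills=none; bids=[#2:9@102 #3:8@101 #4:1@98] asks=[-]
After op 6 [order #5] limit_sell(price=102, qty=4): fills=#2x#5:4@102; bids=[#2:5@102 #3:8@101 #4:1@98] asks=[-]
After op 7 [order #6] limit_buy(price=98, qty=9): fills=none; bids=[#2:5@102 #3:8@101 #4:1@98 #6:9@98] asks=[-]
After op 8 [order #7] limit_sell(price=96, qty=6): fills=#2x#7:5@102 #3x#7:1@101; bids=[#3:7@101 #4:1@98 #6:9@98] asks=[-]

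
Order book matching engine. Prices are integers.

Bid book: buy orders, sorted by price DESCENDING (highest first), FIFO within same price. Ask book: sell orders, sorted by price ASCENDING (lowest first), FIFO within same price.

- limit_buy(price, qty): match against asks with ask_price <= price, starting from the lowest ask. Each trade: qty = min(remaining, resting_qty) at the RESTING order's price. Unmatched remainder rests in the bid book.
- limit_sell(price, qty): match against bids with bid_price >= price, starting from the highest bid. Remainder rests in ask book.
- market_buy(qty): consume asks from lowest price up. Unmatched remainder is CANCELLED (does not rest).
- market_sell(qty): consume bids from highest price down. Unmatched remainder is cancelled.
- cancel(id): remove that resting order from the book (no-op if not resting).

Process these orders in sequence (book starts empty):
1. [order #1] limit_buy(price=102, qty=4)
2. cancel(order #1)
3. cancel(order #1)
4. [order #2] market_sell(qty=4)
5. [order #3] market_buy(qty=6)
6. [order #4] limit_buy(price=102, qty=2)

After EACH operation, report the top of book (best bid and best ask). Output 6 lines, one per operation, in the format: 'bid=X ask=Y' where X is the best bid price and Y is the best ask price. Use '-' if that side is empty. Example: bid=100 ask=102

After op 1 [order #1] limit_buy(price=102, qty=4): fills=none; bids=[#1:4@102] asks=[-]
After op 2 cancel(order #1): fills=none; bids=[-] asks=[-]
After op 3 cancel(order #1): fills=none; bids=[-] asks=[-]
After op 4 [order #2] market_sell(qty=4): fills=none; bids=[-] asks=[-]
After op 5 [order #3] market_buy(qty=6): fills=none; bids=[-] asks=[-]
After op 6 [order #4] limit_buy(price=102, qty=2): fills=none; bids=[#4:2@102] asks=[-]

Answer: bid=102 ask=-
bid=- ask=-
bid=- ask=-
bid=- ask=-
bid=- ask=-
bid=102 ask=-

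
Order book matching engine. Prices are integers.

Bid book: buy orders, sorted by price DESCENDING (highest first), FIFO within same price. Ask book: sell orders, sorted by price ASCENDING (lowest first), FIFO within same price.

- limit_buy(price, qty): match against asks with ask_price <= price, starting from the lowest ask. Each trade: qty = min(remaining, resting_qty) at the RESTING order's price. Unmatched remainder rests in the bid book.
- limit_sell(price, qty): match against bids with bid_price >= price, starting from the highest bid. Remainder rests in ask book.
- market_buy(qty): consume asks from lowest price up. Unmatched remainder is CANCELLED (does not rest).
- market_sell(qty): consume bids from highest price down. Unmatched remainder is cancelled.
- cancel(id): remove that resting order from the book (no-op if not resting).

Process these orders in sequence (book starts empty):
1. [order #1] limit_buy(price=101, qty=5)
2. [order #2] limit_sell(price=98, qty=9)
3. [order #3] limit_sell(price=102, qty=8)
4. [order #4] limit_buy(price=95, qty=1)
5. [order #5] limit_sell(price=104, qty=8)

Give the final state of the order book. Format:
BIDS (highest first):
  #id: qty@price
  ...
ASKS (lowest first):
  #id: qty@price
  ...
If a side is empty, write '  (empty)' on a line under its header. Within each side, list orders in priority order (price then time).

Answer: BIDS (highest first):
  #4: 1@95
ASKS (lowest first):
  #2: 4@98
  #3: 8@102
  #5: 8@104

Derivation:
After op 1 [order #1] limit_buy(price=101, qty=5): fills=none; bids=[#1:5@101] asks=[-]
After op 2 [order #2] limit_sell(price=98, qty=9): fills=#1x#2:5@101; bids=[-] asks=[#2:4@98]
After op 3 [order #3] limit_sell(price=102, qty=8): fills=none; bids=[-] asks=[#2:4@98 #3:8@102]
After op 4 [order #4] limit_buy(price=95, qty=1): fills=none; bids=[#4:1@95] asks=[#2:4@98 #3:8@102]
After op 5 [order #5] limit_sell(price=104, qty=8): fills=none; bids=[#4:1@95] asks=[#2:4@98 #3:8@102 #5:8@104]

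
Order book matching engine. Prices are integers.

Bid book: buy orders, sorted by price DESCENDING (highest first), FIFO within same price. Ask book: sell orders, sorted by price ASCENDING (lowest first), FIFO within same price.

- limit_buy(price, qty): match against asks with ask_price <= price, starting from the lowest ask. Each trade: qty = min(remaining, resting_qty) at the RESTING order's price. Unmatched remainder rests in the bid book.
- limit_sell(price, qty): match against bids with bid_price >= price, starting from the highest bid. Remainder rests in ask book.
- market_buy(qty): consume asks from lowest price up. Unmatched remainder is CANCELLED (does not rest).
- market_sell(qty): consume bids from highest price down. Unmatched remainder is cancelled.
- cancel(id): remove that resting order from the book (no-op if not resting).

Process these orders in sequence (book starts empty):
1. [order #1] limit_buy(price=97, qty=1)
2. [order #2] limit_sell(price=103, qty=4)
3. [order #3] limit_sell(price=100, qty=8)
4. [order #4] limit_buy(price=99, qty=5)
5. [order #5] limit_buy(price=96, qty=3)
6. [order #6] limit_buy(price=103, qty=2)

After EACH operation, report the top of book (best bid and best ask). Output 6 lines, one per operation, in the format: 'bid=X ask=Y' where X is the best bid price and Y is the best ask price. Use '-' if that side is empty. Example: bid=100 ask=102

Answer: bid=97 ask=-
bid=97 ask=103
bid=97 ask=100
bid=99 ask=100
bid=99 ask=100
bid=99 ask=100

Derivation:
After op 1 [order #1] limit_buy(price=97, qty=1): fills=none; bids=[#1:1@97] asks=[-]
After op 2 [order #2] limit_sell(price=103, qty=4): fills=none; bids=[#1:1@97] asks=[#2:4@103]
After op 3 [order #3] limit_sell(price=100, qty=8): fills=none; bids=[#1:1@97] asks=[#3:8@100 #2:4@103]
After op 4 [order #4] limit_buy(price=99, qty=5): fills=none; bids=[#4:5@99 #1:1@97] asks=[#3:8@100 #2:4@103]
After op 5 [order #5] limit_buy(price=96, qty=3): fills=none; bids=[#4:5@99 #1:1@97 #5:3@96] asks=[#3:8@100 #2:4@103]
After op 6 [order #6] limit_buy(price=103, qty=2): fills=#6x#3:2@100; bids=[#4:5@99 #1:1@97 #5:3@96] asks=[#3:6@100 #2:4@103]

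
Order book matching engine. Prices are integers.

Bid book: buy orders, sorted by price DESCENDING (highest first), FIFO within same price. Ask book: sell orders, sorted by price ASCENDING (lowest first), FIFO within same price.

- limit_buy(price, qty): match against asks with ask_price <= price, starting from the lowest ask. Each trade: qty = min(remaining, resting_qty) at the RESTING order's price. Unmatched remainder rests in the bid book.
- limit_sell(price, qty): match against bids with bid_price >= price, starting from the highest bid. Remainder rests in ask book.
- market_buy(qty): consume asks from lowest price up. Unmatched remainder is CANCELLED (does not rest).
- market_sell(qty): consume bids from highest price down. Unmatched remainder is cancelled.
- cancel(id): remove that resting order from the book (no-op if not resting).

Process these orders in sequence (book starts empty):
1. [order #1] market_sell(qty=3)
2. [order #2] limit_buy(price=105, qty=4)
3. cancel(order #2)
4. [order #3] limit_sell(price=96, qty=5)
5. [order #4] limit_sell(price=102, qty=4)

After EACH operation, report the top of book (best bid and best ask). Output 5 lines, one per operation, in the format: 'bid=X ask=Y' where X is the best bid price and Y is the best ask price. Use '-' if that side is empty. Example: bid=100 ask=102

Answer: bid=- ask=-
bid=105 ask=-
bid=- ask=-
bid=- ask=96
bid=- ask=96

Derivation:
After op 1 [order #1] market_sell(qty=3): fills=none; bids=[-] asks=[-]
After op 2 [order #2] limit_buy(price=105, qty=4): fills=none; bids=[#2:4@105] asks=[-]
After op 3 cancel(order #2): fills=none; bids=[-] asks=[-]
After op 4 [order #3] limit_sell(price=96, qty=5): fills=none; bids=[-] asks=[#3:5@96]
After op 5 [order #4] limit_sell(price=102, qty=4): fills=none; bids=[-] asks=[#3:5@96 #4:4@102]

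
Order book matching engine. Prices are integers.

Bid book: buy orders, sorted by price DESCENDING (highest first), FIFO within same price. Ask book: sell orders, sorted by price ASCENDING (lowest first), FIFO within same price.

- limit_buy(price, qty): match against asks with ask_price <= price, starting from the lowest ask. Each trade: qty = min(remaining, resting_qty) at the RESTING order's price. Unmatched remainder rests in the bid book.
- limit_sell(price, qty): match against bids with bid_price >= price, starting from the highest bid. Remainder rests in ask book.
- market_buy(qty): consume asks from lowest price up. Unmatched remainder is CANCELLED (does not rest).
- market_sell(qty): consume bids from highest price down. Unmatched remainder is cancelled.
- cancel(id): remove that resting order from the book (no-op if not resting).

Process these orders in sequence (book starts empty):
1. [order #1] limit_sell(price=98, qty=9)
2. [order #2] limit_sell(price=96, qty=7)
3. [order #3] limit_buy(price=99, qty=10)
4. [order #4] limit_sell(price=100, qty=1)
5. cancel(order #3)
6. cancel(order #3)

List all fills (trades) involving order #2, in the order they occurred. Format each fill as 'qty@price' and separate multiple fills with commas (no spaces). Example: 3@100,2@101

After op 1 [order #1] limit_sell(price=98, qty=9): fills=none; bids=[-] asks=[#1:9@98]
After op 2 [order #2] limit_sell(price=96, qty=7): fills=none; bids=[-] asks=[#2:7@96 #1:9@98]
After op 3 [order #3] limit_buy(price=99, qty=10): fills=#3x#2:7@96 #3x#1:3@98; bids=[-] asks=[#1:6@98]
After op 4 [order #4] limit_sell(price=100, qty=1): fills=none; bids=[-] asks=[#1:6@98 #4:1@100]
After op 5 cancel(order #3): fills=none; bids=[-] asks=[#1:6@98 #4:1@100]
After op 6 cancel(order #3): fills=none; bids=[-] asks=[#1:6@98 #4:1@100]

Answer: 7@96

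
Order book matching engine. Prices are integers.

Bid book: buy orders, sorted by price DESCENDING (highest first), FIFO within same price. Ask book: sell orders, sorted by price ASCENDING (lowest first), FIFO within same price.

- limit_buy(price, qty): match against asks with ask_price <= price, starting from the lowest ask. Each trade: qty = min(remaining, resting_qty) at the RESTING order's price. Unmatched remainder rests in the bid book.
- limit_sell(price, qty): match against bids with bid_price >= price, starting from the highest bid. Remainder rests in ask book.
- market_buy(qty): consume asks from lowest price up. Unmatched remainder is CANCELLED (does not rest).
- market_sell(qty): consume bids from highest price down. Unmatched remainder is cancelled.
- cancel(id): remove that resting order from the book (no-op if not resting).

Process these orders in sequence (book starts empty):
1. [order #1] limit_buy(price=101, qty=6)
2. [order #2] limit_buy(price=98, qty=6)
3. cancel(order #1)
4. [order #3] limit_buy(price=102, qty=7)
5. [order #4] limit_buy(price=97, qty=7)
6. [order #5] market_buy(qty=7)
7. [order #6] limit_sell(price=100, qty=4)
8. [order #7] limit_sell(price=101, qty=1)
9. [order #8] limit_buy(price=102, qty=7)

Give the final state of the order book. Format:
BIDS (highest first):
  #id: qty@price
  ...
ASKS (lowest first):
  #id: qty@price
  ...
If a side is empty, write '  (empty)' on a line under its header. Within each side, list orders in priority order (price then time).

Answer: BIDS (highest first):
  #3: 2@102
  #8: 7@102
  #2: 6@98
  #4: 7@97
ASKS (lowest first):
  (empty)

Derivation:
After op 1 [order #1] limit_buy(price=101, qty=6): fills=none; bids=[#1:6@101] asks=[-]
After op 2 [order #2] limit_buy(price=98, qty=6): fills=none; bids=[#1:6@101 #2:6@98] asks=[-]
After op 3 cancel(order #1): fills=none; bids=[#2:6@98] asks=[-]
After op 4 [order #3] limit_buy(price=102, qty=7): fills=none; bids=[#3:7@102 #2:6@98] asks=[-]
After op 5 [order #4] limit_buy(price=97, qty=7): fills=none; bids=[#3:7@102 #2:6@98 #4:7@97] asks=[-]
After op 6 [order #5] market_buy(qty=7): fills=none; bids=[#3:7@102 #2:6@98 #4:7@97] asks=[-]
After op 7 [order #6] limit_sell(price=100, qty=4): fills=#3x#6:4@102; bids=[#3:3@102 #2:6@98 #4:7@97] asks=[-]
After op 8 [order #7] limit_sell(price=101, qty=1): fills=#3x#7:1@102; bids=[#3:2@102 #2:6@98 #4:7@97] asks=[-]
After op 9 [order #8] limit_buy(price=102, qty=7): fills=none; bids=[#3:2@102 #8:7@102 #2:6@98 #4:7@97] asks=[-]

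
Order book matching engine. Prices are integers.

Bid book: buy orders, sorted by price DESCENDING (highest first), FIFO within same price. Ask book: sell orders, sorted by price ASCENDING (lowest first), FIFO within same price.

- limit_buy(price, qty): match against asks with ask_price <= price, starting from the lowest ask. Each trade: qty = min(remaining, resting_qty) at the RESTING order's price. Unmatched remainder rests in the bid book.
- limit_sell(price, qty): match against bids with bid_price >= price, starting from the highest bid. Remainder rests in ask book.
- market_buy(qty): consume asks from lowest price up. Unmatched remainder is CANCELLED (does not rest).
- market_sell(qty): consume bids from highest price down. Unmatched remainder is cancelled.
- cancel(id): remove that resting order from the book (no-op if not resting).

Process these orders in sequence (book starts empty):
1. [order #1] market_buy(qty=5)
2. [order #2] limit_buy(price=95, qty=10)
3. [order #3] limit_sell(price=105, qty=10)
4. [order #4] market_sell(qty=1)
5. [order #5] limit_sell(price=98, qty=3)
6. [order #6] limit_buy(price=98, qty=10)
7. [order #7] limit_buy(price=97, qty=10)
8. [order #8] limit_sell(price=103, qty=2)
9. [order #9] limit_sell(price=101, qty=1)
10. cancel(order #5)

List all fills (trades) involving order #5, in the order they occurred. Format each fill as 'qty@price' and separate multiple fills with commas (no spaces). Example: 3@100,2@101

Answer: 3@98

Derivation:
After op 1 [order #1] market_buy(qty=5): fills=none; bids=[-] asks=[-]
After op 2 [order #2] limit_buy(price=95, qty=10): fills=none; bids=[#2:10@95] asks=[-]
After op 3 [order #3] limit_sell(price=105, qty=10): fills=none; bids=[#2:10@95] asks=[#3:10@105]
After op 4 [order #4] market_sell(qty=1): fills=#2x#4:1@95; bids=[#2:9@95] asks=[#3:10@105]
After op 5 [order #5] limit_sell(price=98, qty=3): fills=none; bids=[#2:9@95] asks=[#5:3@98 #3:10@105]
After op 6 [order #6] limit_buy(price=98, qty=10): fills=#6x#5:3@98; bids=[#6:7@98 #2:9@95] asks=[#3:10@105]
After op 7 [order #7] limit_buy(price=97, qty=10): fills=none; bids=[#6:7@98 #7:10@97 #2:9@95] asks=[#3:10@105]
After op 8 [order #8] limit_sell(price=103, qty=2): fills=none; bids=[#6:7@98 #7:10@97 #2:9@95] asks=[#8:2@103 #3:10@105]
After op 9 [order #9] limit_sell(price=101, qty=1): fills=none; bids=[#6:7@98 #7:10@97 #2:9@95] asks=[#9:1@101 #8:2@103 #3:10@105]
After op 10 cancel(order #5): fills=none; bids=[#6:7@98 #7:10@97 #2:9@95] asks=[#9:1@101 #8:2@103 #3:10@105]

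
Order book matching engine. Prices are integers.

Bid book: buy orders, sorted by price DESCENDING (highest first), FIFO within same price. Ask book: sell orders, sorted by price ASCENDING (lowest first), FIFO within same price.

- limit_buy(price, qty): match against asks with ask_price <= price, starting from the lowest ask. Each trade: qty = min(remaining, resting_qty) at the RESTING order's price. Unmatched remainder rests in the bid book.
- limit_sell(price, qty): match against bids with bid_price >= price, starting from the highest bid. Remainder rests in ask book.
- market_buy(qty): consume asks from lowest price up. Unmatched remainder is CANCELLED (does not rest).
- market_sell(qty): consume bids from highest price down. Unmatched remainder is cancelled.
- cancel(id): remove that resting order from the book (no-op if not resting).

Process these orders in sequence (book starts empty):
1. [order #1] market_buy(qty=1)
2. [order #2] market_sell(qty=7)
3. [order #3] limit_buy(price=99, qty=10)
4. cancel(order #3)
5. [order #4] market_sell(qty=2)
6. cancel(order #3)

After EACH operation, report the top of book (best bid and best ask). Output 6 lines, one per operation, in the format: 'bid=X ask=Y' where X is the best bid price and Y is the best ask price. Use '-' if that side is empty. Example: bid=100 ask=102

Answer: bid=- ask=-
bid=- ask=-
bid=99 ask=-
bid=- ask=-
bid=- ask=-
bid=- ask=-

Derivation:
After op 1 [order #1] market_buy(qty=1): fills=none; bids=[-] asks=[-]
After op 2 [order #2] market_sell(qty=7): fills=none; bids=[-] asks=[-]
After op 3 [order #3] limit_buy(price=99, qty=10): fills=none; bids=[#3:10@99] asks=[-]
After op 4 cancel(order #3): fills=none; bids=[-] asks=[-]
After op 5 [order #4] market_sell(qty=2): fills=none; bids=[-] asks=[-]
After op 6 cancel(order #3): fills=none; bids=[-] asks=[-]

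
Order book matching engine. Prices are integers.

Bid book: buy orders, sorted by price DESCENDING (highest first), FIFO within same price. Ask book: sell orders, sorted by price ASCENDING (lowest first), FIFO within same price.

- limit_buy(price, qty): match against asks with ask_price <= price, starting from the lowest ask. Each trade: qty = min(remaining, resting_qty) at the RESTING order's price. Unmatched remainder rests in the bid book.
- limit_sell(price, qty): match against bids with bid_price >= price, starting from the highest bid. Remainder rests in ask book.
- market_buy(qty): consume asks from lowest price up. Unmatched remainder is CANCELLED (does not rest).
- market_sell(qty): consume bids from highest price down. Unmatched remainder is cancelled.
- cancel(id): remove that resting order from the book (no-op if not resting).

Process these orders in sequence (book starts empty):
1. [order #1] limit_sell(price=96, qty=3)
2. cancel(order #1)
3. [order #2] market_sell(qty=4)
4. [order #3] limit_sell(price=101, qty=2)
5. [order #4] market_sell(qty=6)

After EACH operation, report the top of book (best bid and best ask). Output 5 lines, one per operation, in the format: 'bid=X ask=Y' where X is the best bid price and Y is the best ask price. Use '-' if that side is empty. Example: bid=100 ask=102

After op 1 [order #1] limit_sell(price=96, qty=3): fills=none; bids=[-] asks=[#1:3@96]
After op 2 cancel(order #1): fills=none; bids=[-] asks=[-]
After op 3 [order #2] market_sell(qty=4): fills=none; bids=[-] asks=[-]
After op 4 [order #3] limit_sell(price=101, qty=2): fills=none; bids=[-] asks=[#3:2@101]
After op 5 [order #4] market_sell(qty=6): fills=none; bids=[-] asks=[#3:2@101]

Answer: bid=- ask=96
bid=- ask=-
bid=- ask=-
bid=- ask=101
bid=- ask=101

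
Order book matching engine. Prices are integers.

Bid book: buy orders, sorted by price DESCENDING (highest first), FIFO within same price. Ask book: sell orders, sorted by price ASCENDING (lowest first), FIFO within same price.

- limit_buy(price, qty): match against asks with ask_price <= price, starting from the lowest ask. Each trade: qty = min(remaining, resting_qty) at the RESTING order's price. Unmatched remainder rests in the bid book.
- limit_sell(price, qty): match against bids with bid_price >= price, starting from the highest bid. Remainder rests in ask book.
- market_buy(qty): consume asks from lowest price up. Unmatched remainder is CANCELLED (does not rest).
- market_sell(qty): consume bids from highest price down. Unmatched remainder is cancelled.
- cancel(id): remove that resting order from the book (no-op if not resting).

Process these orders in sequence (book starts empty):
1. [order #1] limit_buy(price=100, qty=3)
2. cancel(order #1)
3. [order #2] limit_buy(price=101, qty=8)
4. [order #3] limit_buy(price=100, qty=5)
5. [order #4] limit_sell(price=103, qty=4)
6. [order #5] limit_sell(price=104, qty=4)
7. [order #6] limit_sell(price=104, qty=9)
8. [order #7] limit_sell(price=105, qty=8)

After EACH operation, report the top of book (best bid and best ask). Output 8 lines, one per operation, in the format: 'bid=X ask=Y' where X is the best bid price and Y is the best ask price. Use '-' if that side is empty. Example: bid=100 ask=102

Answer: bid=100 ask=-
bid=- ask=-
bid=101 ask=-
bid=101 ask=-
bid=101 ask=103
bid=101 ask=103
bid=101 ask=103
bid=101 ask=103

Derivation:
After op 1 [order #1] limit_buy(price=100, qty=3): fills=none; bids=[#1:3@100] asks=[-]
After op 2 cancel(order #1): fills=none; bids=[-] asks=[-]
After op 3 [order #2] limit_buy(price=101, qty=8): fills=none; bids=[#2:8@101] asks=[-]
After op 4 [order #3] limit_buy(price=100, qty=5): fills=none; bids=[#2:8@101 #3:5@100] asks=[-]
After op 5 [order #4] limit_sell(price=103, qty=4): fills=none; bids=[#2:8@101 #3:5@100] asks=[#4:4@103]
After op 6 [order #5] limit_sell(price=104, qty=4): fills=none; bids=[#2:8@101 #3:5@100] asks=[#4:4@103 #5:4@104]
After op 7 [order #6] limit_sell(price=104, qty=9): fills=none; bids=[#2:8@101 #3:5@100] asks=[#4:4@103 #5:4@104 #6:9@104]
After op 8 [order #7] limit_sell(price=105, qty=8): fills=none; bids=[#2:8@101 #3:5@100] asks=[#4:4@103 #5:4@104 #6:9@104 #7:8@105]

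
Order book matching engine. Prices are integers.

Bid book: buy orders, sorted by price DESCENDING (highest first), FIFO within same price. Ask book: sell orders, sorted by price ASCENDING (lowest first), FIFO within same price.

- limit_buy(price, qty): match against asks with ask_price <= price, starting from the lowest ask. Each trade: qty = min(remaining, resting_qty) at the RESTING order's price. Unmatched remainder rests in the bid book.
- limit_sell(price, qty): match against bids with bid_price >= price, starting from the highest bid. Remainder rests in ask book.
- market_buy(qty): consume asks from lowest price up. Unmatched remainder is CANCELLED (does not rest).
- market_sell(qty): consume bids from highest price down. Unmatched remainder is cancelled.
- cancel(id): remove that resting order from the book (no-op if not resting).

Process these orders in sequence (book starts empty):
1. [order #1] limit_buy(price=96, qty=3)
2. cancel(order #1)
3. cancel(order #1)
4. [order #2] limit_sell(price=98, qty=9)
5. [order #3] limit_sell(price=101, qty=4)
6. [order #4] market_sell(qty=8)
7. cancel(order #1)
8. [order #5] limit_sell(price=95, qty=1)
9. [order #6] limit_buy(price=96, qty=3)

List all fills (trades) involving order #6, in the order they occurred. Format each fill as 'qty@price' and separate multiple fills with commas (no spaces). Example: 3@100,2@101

After op 1 [order #1] limit_buy(price=96, qty=3): fills=none; bids=[#1:3@96] asks=[-]
After op 2 cancel(order #1): fills=none; bids=[-] asks=[-]
After op 3 cancel(order #1): fills=none; bids=[-] asks=[-]
After op 4 [order #2] limit_sell(price=98, qty=9): fills=none; bids=[-] asks=[#2:9@98]
After op 5 [order #3] limit_sell(price=101, qty=4): fills=none; bids=[-] asks=[#2:9@98 #3:4@101]
After op 6 [order #4] market_sell(qty=8): fills=none; bids=[-] asks=[#2:9@98 #3:4@101]
After op 7 cancel(order #1): fills=none; bids=[-] asks=[#2:9@98 #3:4@101]
After op 8 [order #5] limit_sell(price=95, qty=1): fills=none; bids=[-] asks=[#5:1@95 #2:9@98 #3:4@101]
After op 9 [order #6] limit_buy(price=96, qty=3): fills=#6x#5:1@95; bids=[#6:2@96] asks=[#2:9@98 #3:4@101]

Answer: 1@95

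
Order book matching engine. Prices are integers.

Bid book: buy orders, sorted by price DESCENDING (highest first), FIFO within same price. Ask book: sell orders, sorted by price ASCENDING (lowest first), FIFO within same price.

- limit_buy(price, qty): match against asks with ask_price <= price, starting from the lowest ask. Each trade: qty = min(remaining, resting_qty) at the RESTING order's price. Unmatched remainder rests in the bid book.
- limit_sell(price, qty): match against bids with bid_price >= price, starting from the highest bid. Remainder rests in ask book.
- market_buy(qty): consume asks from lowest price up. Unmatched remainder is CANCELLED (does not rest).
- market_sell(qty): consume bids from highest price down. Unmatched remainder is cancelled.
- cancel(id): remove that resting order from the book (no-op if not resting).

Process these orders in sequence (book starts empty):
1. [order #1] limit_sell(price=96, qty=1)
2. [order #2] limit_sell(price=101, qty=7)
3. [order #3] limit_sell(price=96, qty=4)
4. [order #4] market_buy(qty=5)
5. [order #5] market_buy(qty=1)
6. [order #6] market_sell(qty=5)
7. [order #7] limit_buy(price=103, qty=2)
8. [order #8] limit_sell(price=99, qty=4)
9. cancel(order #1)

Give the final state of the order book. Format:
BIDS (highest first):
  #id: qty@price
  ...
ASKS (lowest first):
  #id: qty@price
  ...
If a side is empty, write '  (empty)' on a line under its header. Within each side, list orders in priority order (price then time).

After op 1 [order #1] limit_sell(price=96, qty=1): fills=none; bids=[-] asks=[#1:1@96]
After op 2 [order #2] limit_sell(price=101, qty=7): fills=none; bids=[-] asks=[#1:1@96 #2:7@101]
After op 3 [order #3] limit_sell(price=96, qty=4): fills=none; bids=[-] asks=[#1:1@96 #3:4@96 #2:7@101]
After op 4 [order #4] market_buy(qty=5): fills=#4x#1:1@96 #4x#3:4@96; bids=[-] asks=[#2:7@101]
After op 5 [order #5] market_buy(qty=1): fills=#5x#2:1@101; bids=[-] asks=[#2:6@101]
After op 6 [order #6] market_sell(qty=5): fills=none; bids=[-] asks=[#2:6@101]
After op 7 [order #7] limit_buy(price=103, qty=2): fills=#7x#2:2@101; bids=[-] asks=[#2:4@101]
After op 8 [order #8] limit_sell(price=99, qty=4): fills=none; bids=[-] asks=[#8:4@99 #2:4@101]
After op 9 cancel(order #1): fills=none; bids=[-] asks=[#8:4@99 #2:4@101]

Answer: BIDS (highest first):
  (empty)
ASKS (lowest first):
  #8: 4@99
  #2: 4@101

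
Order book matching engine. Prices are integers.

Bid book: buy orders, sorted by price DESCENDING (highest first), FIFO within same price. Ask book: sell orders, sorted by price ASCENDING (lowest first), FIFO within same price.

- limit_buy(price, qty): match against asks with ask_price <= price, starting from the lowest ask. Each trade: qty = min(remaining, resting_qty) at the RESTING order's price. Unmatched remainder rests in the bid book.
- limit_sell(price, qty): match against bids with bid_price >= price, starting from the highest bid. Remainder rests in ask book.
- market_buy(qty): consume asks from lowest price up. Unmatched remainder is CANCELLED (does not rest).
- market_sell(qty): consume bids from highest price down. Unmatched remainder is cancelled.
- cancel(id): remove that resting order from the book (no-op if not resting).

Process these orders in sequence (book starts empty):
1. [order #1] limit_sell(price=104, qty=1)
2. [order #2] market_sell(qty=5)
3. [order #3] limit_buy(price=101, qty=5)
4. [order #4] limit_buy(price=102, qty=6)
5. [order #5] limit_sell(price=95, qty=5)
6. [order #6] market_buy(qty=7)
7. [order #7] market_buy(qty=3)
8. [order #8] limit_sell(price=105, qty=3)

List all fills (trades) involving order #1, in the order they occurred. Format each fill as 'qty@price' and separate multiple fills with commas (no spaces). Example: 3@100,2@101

Answer: 1@104

Derivation:
After op 1 [order #1] limit_sell(price=104, qty=1): fills=none; bids=[-] asks=[#1:1@104]
After op 2 [order #2] market_sell(qty=5): fills=none; bids=[-] asks=[#1:1@104]
After op 3 [order #3] limit_buy(price=101, qty=5): fills=none; bids=[#3:5@101] asks=[#1:1@104]
After op 4 [order #4] limit_buy(price=102, qty=6): fills=none; bids=[#4:6@102 #3:5@101] asks=[#1:1@104]
After op 5 [order #5] limit_sell(price=95, qty=5): fills=#4x#5:5@102; bids=[#4:1@102 #3:5@101] asks=[#1:1@104]
After op 6 [order #6] market_buy(qty=7): fills=#6x#1:1@104; bids=[#4:1@102 #3:5@101] asks=[-]
After op 7 [order #7] market_buy(qty=3): fills=none; bids=[#4:1@102 #3:5@101] asks=[-]
After op 8 [order #8] limit_sell(price=105, qty=3): fills=none; bids=[#4:1@102 #3:5@101] asks=[#8:3@105]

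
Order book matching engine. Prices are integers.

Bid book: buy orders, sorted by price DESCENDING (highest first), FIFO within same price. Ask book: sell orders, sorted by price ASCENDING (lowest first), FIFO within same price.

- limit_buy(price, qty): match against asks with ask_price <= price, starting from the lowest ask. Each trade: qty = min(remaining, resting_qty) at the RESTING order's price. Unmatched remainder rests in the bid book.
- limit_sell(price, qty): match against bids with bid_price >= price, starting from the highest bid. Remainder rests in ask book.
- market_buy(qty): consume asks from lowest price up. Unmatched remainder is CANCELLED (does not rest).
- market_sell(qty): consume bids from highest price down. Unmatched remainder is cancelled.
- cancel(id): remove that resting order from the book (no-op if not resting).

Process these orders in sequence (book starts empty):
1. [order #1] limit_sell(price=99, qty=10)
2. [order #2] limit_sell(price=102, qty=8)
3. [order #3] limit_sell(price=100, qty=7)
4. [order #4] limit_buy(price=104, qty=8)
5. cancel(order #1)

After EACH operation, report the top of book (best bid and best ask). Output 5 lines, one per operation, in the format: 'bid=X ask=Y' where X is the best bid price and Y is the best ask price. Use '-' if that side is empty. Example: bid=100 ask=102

After op 1 [order #1] limit_sell(price=99, qty=10): fills=none; bids=[-] asks=[#1:10@99]
After op 2 [order #2] limit_sell(price=102, qty=8): fills=none; bids=[-] asks=[#1:10@99 #2:8@102]
After op 3 [order #3] limit_sell(price=100, qty=7): fills=none; bids=[-] asks=[#1:10@99 #3:7@100 #2:8@102]
After op 4 [order #4] limit_buy(price=104, qty=8): fills=#4x#1:8@99; bids=[-] asks=[#1:2@99 #3:7@100 #2:8@102]
After op 5 cancel(order #1): fills=none; bids=[-] asks=[#3:7@100 #2:8@102]

Answer: bid=- ask=99
bid=- ask=99
bid=- ask=99
bid=- ask=99
bid=- ask=100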